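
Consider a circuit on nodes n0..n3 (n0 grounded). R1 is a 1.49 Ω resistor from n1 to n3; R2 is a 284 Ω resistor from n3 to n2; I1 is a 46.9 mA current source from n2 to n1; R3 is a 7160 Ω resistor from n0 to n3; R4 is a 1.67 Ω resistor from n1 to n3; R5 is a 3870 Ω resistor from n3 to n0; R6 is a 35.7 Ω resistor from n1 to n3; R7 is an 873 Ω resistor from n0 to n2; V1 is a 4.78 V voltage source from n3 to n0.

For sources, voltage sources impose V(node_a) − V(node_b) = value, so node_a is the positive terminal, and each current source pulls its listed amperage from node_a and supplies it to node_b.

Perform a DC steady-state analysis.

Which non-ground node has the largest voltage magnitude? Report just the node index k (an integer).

2

Element admittances at DC:
  Y(R1) = 0.6711 S between n1,n3
  Y(R2) = 0.003521 S between n3,n2
  I1: injects 0.0469 A into n1 (from n2)
  Y(R3) = 0.0001397 S between n0,n3
  Y(R4) = 0.5988 S between n1,n3
  Y(R5) = 0.0002584 S between n3,n0
  Y(R6) = 0.02801 S between n1,n3
  Y(R7) = 0.001145 S between n0,n2
  V1: constraint V(n3)−V(n0) = 4.78
Assemble and solve the 4×4 MNA system:
  V(n1)=4.816  V(n2)=-6.443  V(n3)=4.780
  i(V1)=0.005478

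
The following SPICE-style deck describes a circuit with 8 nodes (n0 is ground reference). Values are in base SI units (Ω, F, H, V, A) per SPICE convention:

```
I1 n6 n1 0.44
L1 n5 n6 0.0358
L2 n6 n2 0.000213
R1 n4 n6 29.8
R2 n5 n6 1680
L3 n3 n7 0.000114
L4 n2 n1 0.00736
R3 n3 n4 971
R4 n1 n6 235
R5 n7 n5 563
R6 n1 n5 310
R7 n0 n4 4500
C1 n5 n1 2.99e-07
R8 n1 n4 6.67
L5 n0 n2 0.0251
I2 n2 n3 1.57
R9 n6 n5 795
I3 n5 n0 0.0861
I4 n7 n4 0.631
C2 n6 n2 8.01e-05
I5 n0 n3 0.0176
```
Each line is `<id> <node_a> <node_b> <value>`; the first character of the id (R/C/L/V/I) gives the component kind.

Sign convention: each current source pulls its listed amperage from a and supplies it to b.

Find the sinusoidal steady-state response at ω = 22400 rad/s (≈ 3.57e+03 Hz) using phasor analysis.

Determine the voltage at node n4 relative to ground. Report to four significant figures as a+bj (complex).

Element admittances at ω=22400 rad/s:
  I1: injects 0.44 A into n1 (from n6)
  Y(L1) = 0.000-0.001247j S between n5,n6
  Y(L2) = 0.000-0.2096j S between n6,n2
  Y(R1) = 0.03356+0.000j S between n4,n6
  Y(R2) = 0.0005952+0.000j S between n5,n6
  Y(L3) = 0.000-0.3916j S between n3,n7
  Y(L4) = 0.000-0.006066j S between n2,n1
  Y(R3) = 0.001030+0.000j S between n3,n4
  Y(R4) = 0.004255+0.000j S between n1,n6
  Y(R5) = 0.001776+0.000j S between n7,n5
  Y(R6) = 0.003226+0.000j S between n1,n5
  Y(R7) = 0.0002222+0.000j S between n0,n4
  Y(C1) = 0.000+0.006698j S between n5,n1
  Y(R8) = 0.1499+0.000j S between n1,n4
  Y(L5) = 0.000-0.001779j S between n0,n2
  I2: injects 1.57 A into n3 (from n2)
  Y(R9) = 0.001258+0.000j S between n6,n5
  I3: injects 0.0861 A into n0 (from n5)
  I4: injects 0.631 A into n4 (from n7)
  Y(C2) = 0.000+1.794j S between n6,n2
  I5: injects 0.0176 A into n3 (from n0)
Assemble and solve the 7×7 MNA system:
  V(n1)=44.32-30.37j  V(n2)=-4.125-43.63j  V(n3)=409.4-50.26j  V(n4)=40.95-33.01j  V(n5)=84.53-63.34j  V(n6)=-3.935-44.52j  V(n7)=409.5-53.34j

40.95-33.01j V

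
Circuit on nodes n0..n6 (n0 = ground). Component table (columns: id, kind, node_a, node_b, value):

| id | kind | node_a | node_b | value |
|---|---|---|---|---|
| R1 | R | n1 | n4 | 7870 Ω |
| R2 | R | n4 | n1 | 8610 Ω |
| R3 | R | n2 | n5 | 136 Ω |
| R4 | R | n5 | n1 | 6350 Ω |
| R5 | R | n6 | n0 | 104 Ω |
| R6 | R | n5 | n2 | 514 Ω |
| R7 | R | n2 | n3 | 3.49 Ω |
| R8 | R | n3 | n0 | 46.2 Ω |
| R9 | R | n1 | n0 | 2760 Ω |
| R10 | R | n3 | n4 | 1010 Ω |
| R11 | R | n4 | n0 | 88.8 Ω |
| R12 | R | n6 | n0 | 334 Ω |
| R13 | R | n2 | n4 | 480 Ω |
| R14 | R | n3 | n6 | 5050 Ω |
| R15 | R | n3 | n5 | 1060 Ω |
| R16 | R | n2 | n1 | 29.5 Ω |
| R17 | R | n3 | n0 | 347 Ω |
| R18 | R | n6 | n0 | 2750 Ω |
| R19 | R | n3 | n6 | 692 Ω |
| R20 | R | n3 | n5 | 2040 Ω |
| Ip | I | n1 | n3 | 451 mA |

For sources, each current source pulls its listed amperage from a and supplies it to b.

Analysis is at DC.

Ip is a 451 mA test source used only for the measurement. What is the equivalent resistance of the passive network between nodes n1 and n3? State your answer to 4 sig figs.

MNA unknowns: 6 node voltages V₁..V_6
R1: Y=0.0001271 on G[1,4]
R2: Y=0.0001161 on G[4,1]
R3: Y=0.007353 on G[2,5]
R4: Y=0.0001575 on G[5,1]
R5: Y=0.009615 on G[6,0]
R6: Y=0.001946 on G[5,2]
R7: Y=0.2865 on G[2,3]
R8: Y=0.02165 on G[3,0]
R9: Y=0.0003623 on G[1,0]
R10: Y=0.0009901 on G[3,4]
R11: Y=0.01126 on G[4,0]
R12: Y=0.002994 on G[6,0]
R13: Y=0.002083 on G[2,4]
R14: Y=0.0001980 on G[3,6]
R15: Y=0.0009434 on G[3,5]
R16: Y=0.03390 on G[2,1]
R17: Y=0.002882 on G[3,0]
R18: Y=0.0003636 on G[6,0]
R19: Y=0.001445 on G[3,6]
R20: Y=0.0004902 on G[3,5]
Ip: z[1]−=0.451, z[3]+=0.451
solve → V1=-14.16, V2=-1.169, V3=0.3617, V4=-0.3788, V5=-1.156, V6=0.04066

R_eq = 32.21 Ω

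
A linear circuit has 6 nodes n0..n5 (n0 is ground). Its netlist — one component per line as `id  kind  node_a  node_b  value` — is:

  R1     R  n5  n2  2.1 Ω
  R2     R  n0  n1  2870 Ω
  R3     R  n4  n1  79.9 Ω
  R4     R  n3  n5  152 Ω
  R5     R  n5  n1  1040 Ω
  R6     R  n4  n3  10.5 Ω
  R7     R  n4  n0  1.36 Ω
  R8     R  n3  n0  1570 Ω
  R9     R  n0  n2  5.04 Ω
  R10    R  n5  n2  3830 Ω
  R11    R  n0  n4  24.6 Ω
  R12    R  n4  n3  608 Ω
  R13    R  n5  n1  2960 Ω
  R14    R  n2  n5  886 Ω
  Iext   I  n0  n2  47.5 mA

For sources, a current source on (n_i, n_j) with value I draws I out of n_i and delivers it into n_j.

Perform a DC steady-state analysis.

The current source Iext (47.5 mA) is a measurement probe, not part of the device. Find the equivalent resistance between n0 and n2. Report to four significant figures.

R_eq = 4.864 Ω

Apply KCL at each of the 5 non-ground nodes and solve the resulting linear system.
Node n1: branches {R2, R3, R5, R13} → V_1 = 0.02274
Node n2: branches {R1, R9, R10, R14, Iext} → V_2 = 0.2311
Node n3: branches {R4, R6, R8, R12} → V_3 = 0.01635
Node n4: branches {R3, R6, R7, R11, R12} → V_4 = 0.002110
Node n5: branches {R1, R4, R5, R10, R13, R14} → V_5 = 0.2276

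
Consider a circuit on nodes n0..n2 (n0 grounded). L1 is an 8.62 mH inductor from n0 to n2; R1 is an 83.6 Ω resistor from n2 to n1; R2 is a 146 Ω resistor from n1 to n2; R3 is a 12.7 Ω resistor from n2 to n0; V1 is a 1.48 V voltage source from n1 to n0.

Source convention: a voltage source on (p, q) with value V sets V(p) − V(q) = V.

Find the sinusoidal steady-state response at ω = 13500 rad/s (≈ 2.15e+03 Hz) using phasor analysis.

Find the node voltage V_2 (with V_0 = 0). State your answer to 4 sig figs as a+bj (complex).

0.2832+0.02495j V

Element admittances at ω=13500 rad/s:
  Y(L1) = 0.000-0.008593j S between n0,n2
  Y(R1) = 0.01196+0.000j S between n2,n1
  Y(R2) = 0.006849+0.000j S between n1,n2
  Y(R3) = 0.07874+0.000j S between n2,n0
  V1: constraint V(n1)−V(n0) = 1.48
Assemble and solve the 3×3 MNA system:
  V(n1)=1.480+0.000j  V(n2)=0.2832+0.02495j
  i(V1)=-0.02251+0.0004693j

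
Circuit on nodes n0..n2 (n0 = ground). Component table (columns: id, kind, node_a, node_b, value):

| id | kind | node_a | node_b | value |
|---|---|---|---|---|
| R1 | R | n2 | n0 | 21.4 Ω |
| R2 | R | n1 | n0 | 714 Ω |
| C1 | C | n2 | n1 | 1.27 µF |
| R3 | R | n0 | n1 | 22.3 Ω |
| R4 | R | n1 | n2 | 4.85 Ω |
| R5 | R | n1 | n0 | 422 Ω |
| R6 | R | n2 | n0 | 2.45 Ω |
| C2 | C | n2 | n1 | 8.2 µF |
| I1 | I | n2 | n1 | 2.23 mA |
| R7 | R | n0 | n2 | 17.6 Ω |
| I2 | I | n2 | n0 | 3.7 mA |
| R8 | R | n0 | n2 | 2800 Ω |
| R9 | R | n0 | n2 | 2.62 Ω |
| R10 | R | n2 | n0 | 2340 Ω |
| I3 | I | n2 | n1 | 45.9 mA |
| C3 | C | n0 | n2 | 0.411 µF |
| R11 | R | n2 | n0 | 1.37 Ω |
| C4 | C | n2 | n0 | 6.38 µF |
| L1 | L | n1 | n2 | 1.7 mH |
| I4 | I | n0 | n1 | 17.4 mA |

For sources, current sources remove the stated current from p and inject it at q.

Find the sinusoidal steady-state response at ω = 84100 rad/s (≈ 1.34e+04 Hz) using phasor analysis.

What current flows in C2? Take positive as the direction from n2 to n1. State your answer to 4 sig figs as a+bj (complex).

-0.05156-0.01665j A

Element admittances at ω=84100 rad/s:
  Y(R1) = 0.04673+0.000j S between n2,n0
  Y(R2) = 0.001401+0.000j S between n1,n0
  Y(C1) = 0.000+0.1068j S between n2,n1
  Y(R3) = 0.04484+0.000j S between n0,n1
  Y(R4) = 0.2062+0.000j S between n1,n2
  Y(R5) = 0.002370+0.000j S between n1,n0
  Y(R6) = 0.4082+0.000j S between n2,n0
  Y(C2) = 0.000+0.6896j S between n2,n1
  I1: injects 0.00223 A into n1 (from n2)
  Y(R7) = 0.05682+0.000j S between n0,n2
  I2: injects 0.0037 A into n0 (from n2)
  Y(R8) = 0.0003571+0.000j S between n0,n2
  Y(R9) = 0.3817+0.000j S between n0,n2
  Y(R10) = 0.0004274+0.000j S between n2,n0
  I3: injects 0.0459 A into n1 (from n2)
  Y(C3) = 0.000+0.03457j S between n0,n2
  Y(R11) = 0.7299+0.000j S between n2,n0
  Y(C4) = 0.000+0.5366j S between n2,n0
  Y(L1) = 0.000-0.006994j S between n1,n2
  I4: injects 0.0174 A into n1 (from n0)
Assemble and solve the 2×2 MNA system:
  V(n1)=0.03152-0.07510j  V(n2)=0.007371-0.0003440j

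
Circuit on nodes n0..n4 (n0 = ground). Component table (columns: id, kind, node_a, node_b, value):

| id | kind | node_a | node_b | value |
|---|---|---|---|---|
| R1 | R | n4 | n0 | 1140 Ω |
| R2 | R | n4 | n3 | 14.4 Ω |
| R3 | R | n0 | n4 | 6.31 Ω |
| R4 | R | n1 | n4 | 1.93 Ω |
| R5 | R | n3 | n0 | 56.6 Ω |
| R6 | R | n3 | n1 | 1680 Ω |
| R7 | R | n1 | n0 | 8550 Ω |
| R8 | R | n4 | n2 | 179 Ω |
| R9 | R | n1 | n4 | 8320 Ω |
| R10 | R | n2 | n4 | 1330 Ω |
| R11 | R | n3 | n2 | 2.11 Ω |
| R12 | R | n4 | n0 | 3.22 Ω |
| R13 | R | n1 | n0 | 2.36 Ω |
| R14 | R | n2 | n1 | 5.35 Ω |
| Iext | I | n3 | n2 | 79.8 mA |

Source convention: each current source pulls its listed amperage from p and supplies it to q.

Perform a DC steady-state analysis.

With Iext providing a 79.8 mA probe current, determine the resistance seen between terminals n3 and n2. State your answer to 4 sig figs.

MNA unknowns: 4 node voltages V₁..V_4
R1: Y=0.0008772 on G[4,0]
R2: Y=0.06944 on G[4,3]
R3: Y=0.1585 on G[0,4]
R4: Y=0.5181 on G[1,4]
R5: Y=0.01767 on G[3,0]
R6: Y=0.0005952 on G[3,1]
R7: Y=0.0001170 on G[1,0]
R8: Y=0.005587 on G[4,2]
R9: Y=0.0001202 on G[1,4]
R10: Y=0.0007519 on G[2,4]
R11: Y=0.4739 on G[3,2]
R12: Y=0.3106 on G[4,0]
R13: Y=0.4237 on G[1,0]
R14: Y=0.1869 on G[2,1]
Iext: z[3]−=0.0798, z[2]+=0.0798
solve → V1=0.007142, V2=0.05098, V3=-0.09939, V4=-0.002705

R_eq = 1.884 Ω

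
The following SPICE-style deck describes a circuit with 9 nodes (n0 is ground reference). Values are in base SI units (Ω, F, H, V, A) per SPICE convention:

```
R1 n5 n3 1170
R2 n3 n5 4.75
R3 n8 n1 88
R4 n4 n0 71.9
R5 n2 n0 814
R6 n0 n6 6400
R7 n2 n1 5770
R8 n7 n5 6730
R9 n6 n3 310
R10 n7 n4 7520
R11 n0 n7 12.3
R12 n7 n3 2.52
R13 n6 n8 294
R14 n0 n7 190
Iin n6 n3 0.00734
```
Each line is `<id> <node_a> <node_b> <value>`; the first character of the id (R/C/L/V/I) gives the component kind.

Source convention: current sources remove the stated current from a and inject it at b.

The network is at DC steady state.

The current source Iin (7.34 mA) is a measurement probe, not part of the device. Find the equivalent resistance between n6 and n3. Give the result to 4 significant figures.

Apply KCL at each of the 8 non-ground nodes and solve the resulting linear system.
Node n1: branches {R3, R7} → V_1 = -1.960
Node n2: branches {R5, R7} → V_2 = -0.2423
Node n3: branches {R1, R2, R9, R12, Iin} → V_3 = 0.008738
Node n4: branches {R4, R10} → V_4 = 6.792e-05
Node n5: branches {R1, R2, R8} → V_5 = 0.008737
Node n6: branches {R6, R9, R13, Iin} → V_6 = -2.074
Node n7: branches {R8, R10, R11, R12, R14} → V_7 = 0.007172
Node n8: branches {R3, R13} → V_8 = -1.986

R_eq = 283.7 Ω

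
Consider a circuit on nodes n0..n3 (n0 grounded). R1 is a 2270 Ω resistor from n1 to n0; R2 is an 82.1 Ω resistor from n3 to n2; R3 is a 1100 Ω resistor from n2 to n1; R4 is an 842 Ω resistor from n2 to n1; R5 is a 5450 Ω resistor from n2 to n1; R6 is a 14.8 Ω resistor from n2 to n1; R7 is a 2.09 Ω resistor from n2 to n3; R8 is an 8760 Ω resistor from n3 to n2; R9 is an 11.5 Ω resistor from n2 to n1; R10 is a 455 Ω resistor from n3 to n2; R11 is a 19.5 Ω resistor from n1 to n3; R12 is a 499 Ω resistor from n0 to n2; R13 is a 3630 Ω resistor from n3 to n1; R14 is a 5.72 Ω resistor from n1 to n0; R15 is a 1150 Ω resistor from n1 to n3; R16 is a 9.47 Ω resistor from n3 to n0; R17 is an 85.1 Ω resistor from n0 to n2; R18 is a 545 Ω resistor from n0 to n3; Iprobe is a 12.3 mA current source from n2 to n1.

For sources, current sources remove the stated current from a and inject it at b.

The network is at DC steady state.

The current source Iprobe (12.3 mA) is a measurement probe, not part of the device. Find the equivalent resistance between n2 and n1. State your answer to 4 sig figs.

R_eq = 3.861 Ω

Apply KCL at each of the 3 non-ground nodes and solve the resulting linear system.
Node n1: branches {R1, R3, R4, R5, R6, R9, R11, R13, R14, R15, Iprobe} → V_1 = 0.01616
Node n2: branches {R2, R3, R4, R5, R6, R7, R8, R9, R10, R12, R17, Iprobe} → V_2 = -0.03133
Node n3: branches {R2, R7, R8, R10, R11, R13, R15, R16, R18} → V_3 = -0.02236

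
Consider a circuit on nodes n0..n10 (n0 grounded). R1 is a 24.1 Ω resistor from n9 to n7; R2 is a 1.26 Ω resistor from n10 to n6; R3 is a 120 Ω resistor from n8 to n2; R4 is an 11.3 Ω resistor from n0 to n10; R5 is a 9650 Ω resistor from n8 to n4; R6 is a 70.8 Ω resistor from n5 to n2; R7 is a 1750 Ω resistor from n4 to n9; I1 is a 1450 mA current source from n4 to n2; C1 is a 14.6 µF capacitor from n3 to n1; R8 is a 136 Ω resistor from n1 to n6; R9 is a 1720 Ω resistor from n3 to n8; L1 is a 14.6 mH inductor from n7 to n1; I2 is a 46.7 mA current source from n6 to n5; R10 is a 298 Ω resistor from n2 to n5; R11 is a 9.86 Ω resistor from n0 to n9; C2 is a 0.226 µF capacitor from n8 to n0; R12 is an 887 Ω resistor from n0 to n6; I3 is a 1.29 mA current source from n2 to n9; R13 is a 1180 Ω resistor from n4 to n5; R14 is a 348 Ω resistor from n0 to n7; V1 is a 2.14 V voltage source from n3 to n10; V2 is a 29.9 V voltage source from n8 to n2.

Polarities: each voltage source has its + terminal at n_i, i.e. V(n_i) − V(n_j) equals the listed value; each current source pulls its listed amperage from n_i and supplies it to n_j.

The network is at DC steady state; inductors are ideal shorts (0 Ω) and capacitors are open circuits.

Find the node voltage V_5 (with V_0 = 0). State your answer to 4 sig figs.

575.3 V

Element admittances at DC:
  Y(R1) = 0.04149 S between n9,n7
  Y(R2) = 0.7937 S between n10,n6
  Y(R3) = 0.008333 S between n8,n2
  Y(R4) = 0.08850 S between n0,n10
  Y(R5) = 0.0001036 S between n8,n4
  Y(R6) = 0.01412 S between n5,n2
  Y(R7) = 0.0005714 S between n4,n9
  I1: injects 1.45 A into n2 (from n4)
  Y(C1) = 0.000 S between n3,n1
  Y(R8) = 0.007353 S between n1,n6
  Y(R9) = 0.0005814 S between n3,n8
  L1: short n7↔n1 (DC inductor)
  I2: injects 0.0467 A into n5 (from n6)
  Y(R10) = 0.003356 S between n2,n5
  Y(R11) = 0.1014 S between n0,n9
  Y(C2) = 0.000 S between n8,n0
  Y(R12) = 0.001127 S between n0,n6
  I3: injects 0.00129 A into n9 (from n2)
  Y(R13) = 0.0008475 S between n4,n5
  Y(R14) = 0.002874 S between n0,n7
  V1: constraint V(n3)−V(n10) = 2.14
  V2: constraint V(n8)−V(n2) = 29.9
Assemble and solve the 13×13 MNA system:
  V(n1)=-1.847  V(n2)=629.1  V(n3)=5.446  V(n4)=-588.3  V(n5)=575.3  V(n6)=3.196  V(n7)=-1.847  V(n8)=659.0  V(n9)=-2.868  V(n10)=3.306
  i(L1)=-0.03708  i(V1)=0.3800  i(V2)=-0.7584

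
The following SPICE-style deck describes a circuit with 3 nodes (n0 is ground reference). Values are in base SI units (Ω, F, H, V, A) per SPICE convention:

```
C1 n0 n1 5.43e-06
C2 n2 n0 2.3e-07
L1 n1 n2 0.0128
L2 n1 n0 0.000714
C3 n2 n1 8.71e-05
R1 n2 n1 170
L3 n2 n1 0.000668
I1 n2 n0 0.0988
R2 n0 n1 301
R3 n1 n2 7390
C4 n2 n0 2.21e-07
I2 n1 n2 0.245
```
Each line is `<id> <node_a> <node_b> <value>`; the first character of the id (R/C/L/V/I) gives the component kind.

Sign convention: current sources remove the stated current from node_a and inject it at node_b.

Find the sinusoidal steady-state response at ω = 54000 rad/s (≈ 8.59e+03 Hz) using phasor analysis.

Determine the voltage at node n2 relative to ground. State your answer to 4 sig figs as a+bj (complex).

Apply KCL at each of the 2 non-ground nodes and solve the resulting linear system.
Node n1: branches {C1, L1, L2, C3, R1, L3, R2, R3, I2} → V_1 = -0.003895+0.3415j
Node n2: branches {C2, L1, C3, R1, L3, I1, R3, C4, I2} → V_2 = -0.003833+0.3086j

-0.003833+0.3086j V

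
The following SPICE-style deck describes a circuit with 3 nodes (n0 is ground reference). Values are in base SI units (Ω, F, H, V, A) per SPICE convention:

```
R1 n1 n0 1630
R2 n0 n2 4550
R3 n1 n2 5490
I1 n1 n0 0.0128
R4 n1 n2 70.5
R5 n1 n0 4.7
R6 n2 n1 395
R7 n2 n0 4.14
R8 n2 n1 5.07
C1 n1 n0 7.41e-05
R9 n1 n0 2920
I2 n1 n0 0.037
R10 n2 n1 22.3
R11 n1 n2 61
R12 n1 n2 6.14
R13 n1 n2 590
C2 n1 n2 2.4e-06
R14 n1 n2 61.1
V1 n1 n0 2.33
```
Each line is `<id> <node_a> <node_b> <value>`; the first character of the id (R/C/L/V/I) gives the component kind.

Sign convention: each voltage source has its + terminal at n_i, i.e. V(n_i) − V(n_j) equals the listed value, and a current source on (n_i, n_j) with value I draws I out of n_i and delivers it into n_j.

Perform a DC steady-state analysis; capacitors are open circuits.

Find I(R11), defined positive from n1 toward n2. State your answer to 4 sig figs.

0.01323 A

MNA unknowns: 2 node voltages V₁..V_2 plus 1 source current (V1)
R1: Y=0.0006135 on G[1,0]
R2: Y=0.0002198 on G[0,2]
R3: Y=0.0001821 on G[1,2]
I1: z[1]−=0.0128, z[0]+=0.0128
R4: Y=0.01418 on G[1,2]
R5: Y=0.2128 on G[1,0]
R6: Y=0.002532 on G[2,1]
R7: Y=0.2415 on G[2,0]
R8: Y=0.1972 on G[2,1]
C1: Y=0.000 on G[1,0]
R9: Y=0.0003425 on G[1,0]
I2: z[1]−=0.037, z[0]+=0.037
R10: Y=0.04484 on G[2,1]
R11: Y=0.01639 on G[1,2]
R12: Y=0.1629 on G[1,2]
R13: Y=0.001695 on G[1,2]
C2: Y=0.000 on G[1,2]
R14: Y=0.01637 on G[1,2]
V1: row V1−V0=2.33, i_V1 at 1,0
solve → V1=2.330, V2=1.523
aux → i_V1=-0.9160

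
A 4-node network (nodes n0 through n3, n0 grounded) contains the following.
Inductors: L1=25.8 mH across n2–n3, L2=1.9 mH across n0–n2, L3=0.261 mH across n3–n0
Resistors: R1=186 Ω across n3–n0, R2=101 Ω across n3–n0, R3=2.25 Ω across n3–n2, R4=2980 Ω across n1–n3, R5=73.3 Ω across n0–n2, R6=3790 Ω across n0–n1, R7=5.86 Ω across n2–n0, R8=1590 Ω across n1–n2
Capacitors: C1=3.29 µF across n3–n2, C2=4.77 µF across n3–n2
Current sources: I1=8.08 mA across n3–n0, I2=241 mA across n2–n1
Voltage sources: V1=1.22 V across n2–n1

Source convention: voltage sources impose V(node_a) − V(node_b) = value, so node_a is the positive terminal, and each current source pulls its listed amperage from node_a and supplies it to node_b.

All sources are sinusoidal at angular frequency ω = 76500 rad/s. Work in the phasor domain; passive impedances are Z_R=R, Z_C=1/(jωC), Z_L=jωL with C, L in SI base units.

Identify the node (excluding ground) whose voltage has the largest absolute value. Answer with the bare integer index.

1

Element admittances at ω=76500 rad/s:
  Y(L1) = 0.000-0.0005067j S between n2,n3
  Y(R1) = 0.005376+0.000j S between n3,n0
  Y(R2) = 0.009901+0.000j S between n3,n0
  Y(R3) = 0.4444+0.000j S between n3,n2
  Y(C1) = 0.000+0.2517j S between n3,n2
  Y(R4) = 0.0003356+0.000j S between n1,n3
  Y(C2) = 0.000+0.3649j S between n3,n2
  Y(R5) = 0.01364+0.000j S between n0,n2
  Y(R6) = 0.0002639+0.000j S between n0,n1
  Y(R7) = 0.1706+0.000j S between n2,n0
  Y(L2) = 0.000-0.006880j S between n0,n2
  I1: injects 0.00808 A into n0 (from n3)
  Y(R8) = 0.0006289+0.000j S between n1,n2
  I2: injects 0.241 A into n1 (from n2)
  Y(L3) = 0.000-0.05008j S between n3,n0
  V1: constraint V(n2)−V(n1) = 1.22
Assemble and solve the 4×4 MNA system:
  V(n1)=-1.256-0.01280j  V(n2)=-0.03615-0.01280j  V(n3)=-0.04418-0.006440j
  i(V1)=-0.2425-5.515e-06j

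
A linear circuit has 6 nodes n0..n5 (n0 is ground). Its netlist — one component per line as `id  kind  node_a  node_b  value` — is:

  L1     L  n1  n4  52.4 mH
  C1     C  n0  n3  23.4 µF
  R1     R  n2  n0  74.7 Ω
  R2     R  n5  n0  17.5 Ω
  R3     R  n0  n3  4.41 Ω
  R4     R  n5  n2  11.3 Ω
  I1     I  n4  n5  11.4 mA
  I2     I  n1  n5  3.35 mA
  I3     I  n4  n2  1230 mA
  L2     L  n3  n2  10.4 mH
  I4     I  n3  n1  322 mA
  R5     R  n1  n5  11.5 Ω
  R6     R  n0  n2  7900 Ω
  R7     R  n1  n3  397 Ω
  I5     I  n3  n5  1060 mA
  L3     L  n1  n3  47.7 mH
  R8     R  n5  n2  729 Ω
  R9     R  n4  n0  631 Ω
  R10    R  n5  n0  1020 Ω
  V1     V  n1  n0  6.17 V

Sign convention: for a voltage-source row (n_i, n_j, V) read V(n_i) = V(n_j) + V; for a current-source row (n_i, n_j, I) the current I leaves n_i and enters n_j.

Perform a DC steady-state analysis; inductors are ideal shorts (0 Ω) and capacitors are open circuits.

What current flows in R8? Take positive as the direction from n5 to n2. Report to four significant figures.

Apply KCL at each of the 5 non-ground nodes and solve the resulting linear system.
Node n1: branches {L1, I2, I4, R5, R7, L3, V1} → V_1 = 6.170
Node n2: branches {R1, R4, I3, L2, R6, R8} → V_2 = 6.170
Node n3: branches {C1, R3, L2, I4, R7, I5, L3} → V_3 = 6.170
Node n4: branches {L1, I1, I3, R9} → V_4 = 6.170
Node n5: branches {R2, R4, I1, I2, R5, I5, R8, R10} → V_5 = 9.218
Source currents: i(L1)=1.251, i(L2)=-1.421, i(L3)=1.361, i(V1)=-2.028

0.004181 A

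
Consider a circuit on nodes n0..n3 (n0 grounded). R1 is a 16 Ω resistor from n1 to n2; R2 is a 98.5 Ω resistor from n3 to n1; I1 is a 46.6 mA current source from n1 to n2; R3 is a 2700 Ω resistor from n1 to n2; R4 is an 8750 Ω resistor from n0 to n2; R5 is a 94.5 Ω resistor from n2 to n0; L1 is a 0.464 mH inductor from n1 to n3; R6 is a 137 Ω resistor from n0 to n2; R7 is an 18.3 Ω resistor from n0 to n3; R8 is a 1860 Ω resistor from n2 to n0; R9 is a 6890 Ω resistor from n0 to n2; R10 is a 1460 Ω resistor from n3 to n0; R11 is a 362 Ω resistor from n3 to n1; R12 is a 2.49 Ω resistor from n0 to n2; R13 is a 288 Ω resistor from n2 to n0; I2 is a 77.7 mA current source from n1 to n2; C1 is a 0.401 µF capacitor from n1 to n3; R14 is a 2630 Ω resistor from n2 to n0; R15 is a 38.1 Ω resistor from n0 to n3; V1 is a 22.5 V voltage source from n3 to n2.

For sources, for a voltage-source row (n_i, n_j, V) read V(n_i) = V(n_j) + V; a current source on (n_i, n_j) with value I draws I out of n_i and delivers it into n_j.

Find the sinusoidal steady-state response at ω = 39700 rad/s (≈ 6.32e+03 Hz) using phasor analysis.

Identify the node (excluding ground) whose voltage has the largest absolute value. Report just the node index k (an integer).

Element admittances at ω=39700 rad/s:
  Y(R1) = 0.06250+0.000j S between n1,n2
  Y(R2) = 0.01015+0.000j S between n3,n1
  I1: injects 0.0466 A into n2 (from n1)
  Y(R3) = 0.0003704+0.000j S between n1,n2
  Y(R4) = 0.0001143+0.000j S between n0,n2
  Y(R5) = 0.01058+0.000j S between n2,n0
  Y(L1) = 0.000-0.05429j S between n1,n3
  Y(R6) = 0.007299+0.000j S between n0,n2
  Y(R7) = 0.05464+0.000j S between n0,n3
  Y(R8) = 0.0005376+0.000j S between n2,n0
  Y(R9) = 0.0001451+0.000j S between n0,n2
  Y(R10) = 0.0006849+0.000j S between n3,n0
  Y(R11) = 0.002762+0.000j S between n3,n1
  Y(R12) = 0.4016+0.000j S between n0,n2
  Y(R13) = 0.003472+0.000j S between n2,n0
  I2: injects 0.0777 A into n2 (from n1)
  Y(C1) = 0.000+0.01592j S between n1,n3
  Y(R14) = 0.0003802+0.000j S between n2,n0
  Y(R15) = 0.02625+0.000j S between n0,n3
  V1: constraint V(n3)−V(n2) = 22.5
Assemble and solve the 4×4 MNA system:
  V(n1)=2.707-8.183j  V(n2)=-3.629+0.000j  V(n3)=18.87+0.000j
  i(V1)=-2.062+0.5145j

3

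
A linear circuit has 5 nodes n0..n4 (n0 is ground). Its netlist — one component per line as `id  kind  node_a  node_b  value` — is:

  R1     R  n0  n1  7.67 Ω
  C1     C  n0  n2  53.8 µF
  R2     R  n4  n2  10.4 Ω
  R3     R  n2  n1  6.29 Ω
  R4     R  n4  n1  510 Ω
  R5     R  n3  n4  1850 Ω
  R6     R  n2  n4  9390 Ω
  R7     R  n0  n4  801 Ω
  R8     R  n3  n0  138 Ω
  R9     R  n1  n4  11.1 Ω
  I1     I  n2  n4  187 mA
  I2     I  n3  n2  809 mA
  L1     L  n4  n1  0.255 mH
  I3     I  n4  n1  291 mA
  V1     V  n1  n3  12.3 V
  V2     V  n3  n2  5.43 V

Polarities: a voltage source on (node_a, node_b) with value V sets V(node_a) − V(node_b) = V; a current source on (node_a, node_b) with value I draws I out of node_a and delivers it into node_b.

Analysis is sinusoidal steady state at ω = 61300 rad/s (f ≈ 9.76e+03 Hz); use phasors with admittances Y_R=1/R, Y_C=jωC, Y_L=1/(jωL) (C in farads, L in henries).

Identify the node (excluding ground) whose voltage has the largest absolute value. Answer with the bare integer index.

1

Element admittances at ω=61300 rad/s:
  Y(R1) = 0.1304+0.000j S between n0,n1
  Y(C1) = 0.000+3.298j S between n0,n2
  Y(R2) = 0.09615+0.000j S between n4,n2
  Y(R3) = 0.1590+0.000j S between n2,n1
  Y(R4) = 0.001961+0.000j S between n4,n1
  Y(R5) = 0.0005405+0.000j S between n3,n4
  Y(R6) = 0.0001065+0.000j S between n2,n4
  Y(R7) = 0.001248+0.000j S between n0,n4
  Y(R8) = 0.007246+0.000j S between n3,n0
  Y(R9) = 0.09009+0.000j S between n1,n4
  I1: injects 0.187 A into n4 (from n2)
  I2: injects 0.809 A into n2 (from n3)
  Y(L1) = 0.000-0.06397j S between n4,n1
  I3: injects 0.291 A into n1 (from n4)
  V1: constraint V(n1)−V(n3) = 12.3
  V2: constraint V(n3)−V(n2) = 5.43
Assemble and solve the 6×6 MNA system:
  V(n1)=17.70+0.7151j  V(n2)=-0.02900+0.7151j  V(n3)=5.401+0.7151j  V(n4)=9.011-2.214j
  i(V1)=-5.823+0.1931j  i(V2)=-6.669+0.1863j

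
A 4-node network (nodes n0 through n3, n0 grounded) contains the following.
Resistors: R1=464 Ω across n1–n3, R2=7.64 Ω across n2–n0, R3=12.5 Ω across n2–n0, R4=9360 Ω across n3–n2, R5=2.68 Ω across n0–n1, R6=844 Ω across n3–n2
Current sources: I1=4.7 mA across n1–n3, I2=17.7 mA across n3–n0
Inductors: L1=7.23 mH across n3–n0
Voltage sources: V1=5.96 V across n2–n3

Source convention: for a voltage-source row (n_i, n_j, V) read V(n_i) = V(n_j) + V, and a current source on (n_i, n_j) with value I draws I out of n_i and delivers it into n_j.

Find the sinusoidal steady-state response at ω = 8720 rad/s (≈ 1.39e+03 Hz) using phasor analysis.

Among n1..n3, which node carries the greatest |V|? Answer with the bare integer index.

3

MNA unknowns: 3 node voltages V₁..V_3 plus 1 source current (V1)
R1: Y=0.002155+0.000j on G[1,3]
R2: Y=0.1309+0.000j on G[2,0]
R3: Y=0.08000+0.000j on G[2,0]
R4: Y=0.0001068+0.000j on G[3,2]
I1: z[1]−=0.0047, z[3]+=0.0047
I2: z[3]−=0.0177, z[0]+=0.0177
R5: Y=0.3731+0.000j on G[0,1]
R6: Y=0.001185+0.000j on G[3,2]
L1: Y=0.000-0.01586j on G[3,0]
V1: row V2−V3=5.96, i_V1 at 2,3
solve → V1=-0.04657-0.002535j, V2=0.03166-0.4414j, V3=-5.928-0.4414j
aux → i_V1=-0.01438+0.09309j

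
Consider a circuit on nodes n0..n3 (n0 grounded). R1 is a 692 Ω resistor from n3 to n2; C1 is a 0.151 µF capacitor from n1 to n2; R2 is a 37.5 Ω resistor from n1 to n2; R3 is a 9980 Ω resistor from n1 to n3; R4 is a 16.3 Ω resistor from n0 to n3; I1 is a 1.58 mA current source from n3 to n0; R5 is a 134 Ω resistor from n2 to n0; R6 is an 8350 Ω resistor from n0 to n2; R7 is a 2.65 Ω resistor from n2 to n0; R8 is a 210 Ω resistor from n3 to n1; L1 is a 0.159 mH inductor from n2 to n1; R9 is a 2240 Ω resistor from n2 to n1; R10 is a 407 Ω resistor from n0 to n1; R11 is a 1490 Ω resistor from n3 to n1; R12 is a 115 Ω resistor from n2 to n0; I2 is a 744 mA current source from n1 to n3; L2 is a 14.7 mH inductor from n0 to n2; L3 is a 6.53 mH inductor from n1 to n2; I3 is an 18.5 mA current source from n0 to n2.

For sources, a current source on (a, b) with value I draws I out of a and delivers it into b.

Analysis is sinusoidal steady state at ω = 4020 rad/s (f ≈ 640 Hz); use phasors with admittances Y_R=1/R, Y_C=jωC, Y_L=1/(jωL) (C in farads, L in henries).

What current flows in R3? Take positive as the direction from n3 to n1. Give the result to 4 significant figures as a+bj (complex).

0.001235+4.401e-05j A

Element admittances at ω=4020 rad/s:
  Y(R1) = 0.001445+0.000j S between n3,n2
  Y(C1) = 0.000+0.0006070j S between n1,n2
  Y(R2) = 0.02667+0.000j S between n1,n2
  Y(R3) = 0.0001002+0.000j S between n1,n3
  Y(R4) = 0.06135+0.000j S between n0,n3
  I1: injects 0.00158 A into n0 (from n3)
  Y(R5) = 0.007463+0.000j S between n2,n0
  Y(R6) = 0.0001198+0.000j S between n0,n2
  Y(R7) = 0.3774+0.000j S between n2,n0
  Y(R8) = 0.004762+0.000j S between n3,n1
  Y(L1) = 0.000-1.565j S between n2,n1
  Y(R9) = 0.0004464+0.000j S between n2,n1
  Y(R10) = 0.002457+0.000j S between n0,n1
  Y(R11) = 0.0006711+0.000j S between n3,n1
  Y(R12) = 0.008696+0.000j S between n2,n0
  I2: injects 0.744 A into n3 (from n1)
  Y(L2) = 0.000-0.01692j S between n0,n2
  Y(L3) = 0.000-0.03809j S between n1,n2
  I3: injects 0.0185 A into n2 (from n0)
Assemble and solve the 3×3 MNA system:
  V(n1)=-1.621-0.4793j  V(n2)=-1.612-0.06006j  V(n3)=10.70-0.04008j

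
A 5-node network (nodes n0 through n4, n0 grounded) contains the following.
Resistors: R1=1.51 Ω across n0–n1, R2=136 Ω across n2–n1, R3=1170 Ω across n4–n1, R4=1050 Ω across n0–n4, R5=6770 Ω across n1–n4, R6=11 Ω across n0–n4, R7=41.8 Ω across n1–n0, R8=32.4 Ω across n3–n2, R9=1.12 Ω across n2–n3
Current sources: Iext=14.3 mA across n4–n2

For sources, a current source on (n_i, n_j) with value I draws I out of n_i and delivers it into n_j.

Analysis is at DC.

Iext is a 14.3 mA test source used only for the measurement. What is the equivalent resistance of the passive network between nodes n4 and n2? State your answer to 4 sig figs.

MNA unknowns: 4 node voltages V₁..V_4
R1: Y=0.6623 on G[0,1]
R2: Y=0.007353 on G[2,1]
R3: Y=0.0008547 on G[4,1]
R4: Y=0.0009524 on G[0,4]
R5: Y=0.0001477 on G[1,4]
R6: Y=0.09091 on G[0,4]
R7: Y=0.02392 on G[1,0]
R8: Y=0.03086 on G[3,2]
R9: Y=0.8929 on G[2,3]
Iext: z[4]−=0.0143, z[2]+=0.0143
solve → V1=0.02059, V2=1.965, V3=1.965, V4=-0.1538

R_eq = 148.2 Ω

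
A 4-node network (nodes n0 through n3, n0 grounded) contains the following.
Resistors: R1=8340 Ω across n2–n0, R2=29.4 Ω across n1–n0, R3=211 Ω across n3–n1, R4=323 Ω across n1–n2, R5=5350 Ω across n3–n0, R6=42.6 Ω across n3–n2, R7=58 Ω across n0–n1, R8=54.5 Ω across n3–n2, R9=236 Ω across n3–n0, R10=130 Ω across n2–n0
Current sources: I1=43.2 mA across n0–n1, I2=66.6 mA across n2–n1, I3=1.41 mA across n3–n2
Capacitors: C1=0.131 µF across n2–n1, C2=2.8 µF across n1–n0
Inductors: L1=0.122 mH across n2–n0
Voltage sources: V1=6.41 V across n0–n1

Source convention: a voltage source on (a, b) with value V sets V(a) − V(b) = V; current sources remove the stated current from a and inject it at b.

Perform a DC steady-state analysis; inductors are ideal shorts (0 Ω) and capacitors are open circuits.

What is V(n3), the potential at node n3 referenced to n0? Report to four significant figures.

-0.6235 V

Apply KCL at each of the 3 non-ground nodes and solve the resulting linear system.
Node n1: branches {R2, I1, C1, R3, R4, I2, R7, C2, V1} → V_1 = -6.410
Node n2: branches {R1, C1, R4, R6, I2, R8, R10, L1, I3} → V_2 = 0.000
Node n3: branches {R3, R5, R6, R8, R9, I3} → V_3 = -0.6235
Source currents: i(L1)=-0.1111, i(V1)=-0.4856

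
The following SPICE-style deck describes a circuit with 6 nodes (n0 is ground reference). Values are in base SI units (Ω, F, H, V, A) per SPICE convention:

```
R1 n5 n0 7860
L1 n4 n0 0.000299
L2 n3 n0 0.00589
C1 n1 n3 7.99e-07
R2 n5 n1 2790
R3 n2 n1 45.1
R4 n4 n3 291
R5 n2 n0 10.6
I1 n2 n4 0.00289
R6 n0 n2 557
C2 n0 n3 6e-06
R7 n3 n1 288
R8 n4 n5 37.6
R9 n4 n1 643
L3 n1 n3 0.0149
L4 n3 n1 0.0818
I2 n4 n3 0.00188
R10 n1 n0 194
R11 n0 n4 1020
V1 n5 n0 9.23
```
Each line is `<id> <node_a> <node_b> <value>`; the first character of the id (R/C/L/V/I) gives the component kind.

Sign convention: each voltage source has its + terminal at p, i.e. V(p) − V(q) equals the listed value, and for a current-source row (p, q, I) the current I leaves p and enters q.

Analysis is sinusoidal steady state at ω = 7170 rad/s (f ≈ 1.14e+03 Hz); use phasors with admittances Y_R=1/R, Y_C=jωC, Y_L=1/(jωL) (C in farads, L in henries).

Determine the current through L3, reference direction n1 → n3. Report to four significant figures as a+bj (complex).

Element admittances at ω=7170 rad/s:
  Y(R1) = 0.0001272+0.000j S between n5,n0
  Y(L1) = 0.000-0.4665j S between n4,n0
  Y(L2) = 0.000-0.02368j S between n3,n0
  Y(C1) = 0.000+0.005729j S between n1,n3
  Y(R2) = 0.0003584+0.000j S between n5,n1
  Y(R3) = 0.02217+0.000j S between n2,n1
  Y(R4) = 0.003436+0.000j S between n4,n3
  Y(R5) = 0.09434+0.000j S between n2,n0
  I1: injects 0.00289 A into n4 (from n2)
  Y(R6) = 0.001795+0.000j S between n0,n2
  Y(C2) = 0.000+0.04302j S between n0,n3
  Y(R7) = 0.003472+0.000j S between n3,n1
  Y(R8) = 0.02660+0.000j S between n4,n5
  Y(R9) = 0.001555+0.000j S between n4,n1
  Y(L3) = 0.000-0.009360j S between n1,n3
  Y(L4) = 0.000-0.001705j S between n3,n1
  I2: injects 0.00188 A into n3 (from n4)
  Y(R10) = 0.005155+0.000j S between n1,n0
  Y(R11) = 0.0009804+0.000j S between n0,n4
  V1: constraint V(n5)−V(n0) = 9.23
Assemble and solve the 6×6 MNA system:
  V(n1)=0.09635+0.007782j  V(n2)=-0.006371+0.001458j  V(n3)=0.1436-0.09944j  V(n4)=0.03751+0.5272j  V(n5)=9.230+0.000j
  i(V1)=-0.2489+0.01402j

0.001004+0.0004426j A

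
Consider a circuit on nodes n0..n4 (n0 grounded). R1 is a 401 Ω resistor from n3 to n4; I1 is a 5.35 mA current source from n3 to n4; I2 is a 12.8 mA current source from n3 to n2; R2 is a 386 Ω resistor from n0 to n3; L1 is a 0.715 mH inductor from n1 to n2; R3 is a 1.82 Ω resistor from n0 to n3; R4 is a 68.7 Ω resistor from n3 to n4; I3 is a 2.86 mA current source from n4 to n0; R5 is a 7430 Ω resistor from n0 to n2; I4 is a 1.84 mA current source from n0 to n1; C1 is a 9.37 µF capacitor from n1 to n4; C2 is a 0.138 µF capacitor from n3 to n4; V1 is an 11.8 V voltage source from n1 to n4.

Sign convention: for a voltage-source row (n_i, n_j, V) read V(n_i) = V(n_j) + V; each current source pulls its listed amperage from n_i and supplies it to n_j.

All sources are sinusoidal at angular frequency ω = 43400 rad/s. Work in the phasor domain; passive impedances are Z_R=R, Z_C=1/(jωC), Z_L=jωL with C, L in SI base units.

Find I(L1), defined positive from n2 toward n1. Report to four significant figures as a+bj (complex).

Apply KCL at each of the 4 non-ground nodes and solve the resulting linear system.
Node n1: branches {L1, I4, C1, V1} → V_1 = 12.60-0.2835j
Node n2: branches {I2, L1, R5} → V_2 = 12.60+0.06107j
Node n3: branches {R1, I1, I2, R2, R3, R4, C2} → V_3 = -0.004920-1.489e-05j
Node n4: branches {R1, I1, R4, I3, C1, C2, V1} → V_4 = 0.8007-0.2835j
Source currents: i(V1)=0.01294-4.799j

0.01110-8.219e-06j A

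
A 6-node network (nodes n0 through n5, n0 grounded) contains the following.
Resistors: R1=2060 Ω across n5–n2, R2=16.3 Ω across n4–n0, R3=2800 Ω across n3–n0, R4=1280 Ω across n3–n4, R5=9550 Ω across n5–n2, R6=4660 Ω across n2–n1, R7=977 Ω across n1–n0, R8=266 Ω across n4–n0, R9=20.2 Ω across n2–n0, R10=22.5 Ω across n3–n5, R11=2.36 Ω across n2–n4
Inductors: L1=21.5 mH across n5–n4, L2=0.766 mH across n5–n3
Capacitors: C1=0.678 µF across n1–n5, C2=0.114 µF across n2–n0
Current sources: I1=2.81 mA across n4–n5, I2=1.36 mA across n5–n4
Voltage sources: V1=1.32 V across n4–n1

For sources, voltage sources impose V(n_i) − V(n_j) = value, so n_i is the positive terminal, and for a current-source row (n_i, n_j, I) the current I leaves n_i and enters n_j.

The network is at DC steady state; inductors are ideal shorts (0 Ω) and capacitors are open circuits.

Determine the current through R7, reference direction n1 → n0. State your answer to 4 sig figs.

MNA unknowns: 5 node voltages V₁..V_5 plus 3 source currents (L1, L2, V1)
R1: Y=0.0004854 on G[5,2]
R2: Y=0.06135 on G[4,0]
R3: Y=0.0003571 on G[3,0]
L1: row V5−V4=0, i_L1 at 5,4
R4: Y=0.0007813 on G[3,4]
C1: Y=0.000 on G[1,5]
R5: Y=0.0001047 on G[5,2]
R6: Y=0.0002146 on G[2,1]
I1: z[4]−=0.00281, z[5]+=0.00281
L2: row V5−V3=0, i_L2 at 5,3
R7: Y=0.001024 on G[1,0]
C2: Y=0.000 on G[2,0]
R8: Y=0.003759 on G[4,0]
I2: z[5]−=0.00136, z[4]+=0.00136
R9: Y=0.04950 on G[2,0]
R10: Y=0.04444 on G[3,5]
R11: Y=0.4237 on G[2,4]
V1: row V4−V1=1.32, i_V1 at 4,1
solve → V1=-1.308, V2=0.01056, V3=0.01246, V4=0.01246, V5=0.01246
aux → i_L1=0.001444, i_L2=4.449e-06, i_V1=-0.001621

-0.001338 A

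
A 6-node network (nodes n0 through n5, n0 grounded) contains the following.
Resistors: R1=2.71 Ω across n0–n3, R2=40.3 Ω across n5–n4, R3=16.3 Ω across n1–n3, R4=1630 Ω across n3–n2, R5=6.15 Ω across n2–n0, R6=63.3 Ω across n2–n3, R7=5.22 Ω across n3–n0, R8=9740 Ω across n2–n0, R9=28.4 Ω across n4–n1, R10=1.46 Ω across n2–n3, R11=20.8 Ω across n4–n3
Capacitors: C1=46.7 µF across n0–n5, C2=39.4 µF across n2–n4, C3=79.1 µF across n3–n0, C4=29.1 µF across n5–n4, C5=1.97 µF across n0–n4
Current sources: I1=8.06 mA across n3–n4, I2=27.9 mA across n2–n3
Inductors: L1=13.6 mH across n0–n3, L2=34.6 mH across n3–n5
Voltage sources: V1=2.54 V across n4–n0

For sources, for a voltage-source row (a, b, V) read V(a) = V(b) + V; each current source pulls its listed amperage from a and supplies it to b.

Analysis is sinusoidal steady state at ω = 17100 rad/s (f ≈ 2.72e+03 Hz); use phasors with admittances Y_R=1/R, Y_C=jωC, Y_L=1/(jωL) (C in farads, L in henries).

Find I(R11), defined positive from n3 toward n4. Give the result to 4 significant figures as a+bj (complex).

MNA unknowns: 5 node voltages V₁..V_5 plus 1 source current (V1)
R1: Y=0.3690+0.000j on G[0,3]
R2: Y=0.02481+0.000j on G[5,4]
C1: Y=0.000+0.7986j on G[0,5]
R3: Y=0.06135+0.000j on G[1,3]
C2: Y=0.000+0.6737j on G[2,4]
C3: Y=0.000+1.353j on G[3,0]
I1: z[3]−=0.00806, z[4]+=0.00806
R4: Y=0.0006135+0.000j on G[3,2]
C4: Y=0.000+0.4976j on G[5,4]
R5: Y=0.1626+0.000j on G[2,0]
L1: Y=0.000-0.004300j on G[0,3]
I2: z[2]−=0.0279, z[3]+=0.0279
R6: Y=0.01580+0.000j on G[2,3]
R7: Y=0.1916+0.000j on G[3,0]
R8: Y=0.0001027+0.000j on G[2,0]
R9: Y=0.03521+0.000j on G[4,1]
R10: Y=0.6849+0.000j on G[2,3]
C5: Y=0.000+0.03369j on G[0,4]
R11: Y=0.04808+0.000j on G[4,3]
L2: Y=0.000-0.001690j on G[3,5]
V1: row V4−V0=2.54, i_V1 at 4,0
solve → V1=1.326-0.09527j, V2=1.199+0.9243j, V3=0.6285-0.1500j, V4=2.540+0.000j, V5=0.9761-0.02978j
aux → i_V1=-0.7733-1.779j

-0.09190-0.007209j A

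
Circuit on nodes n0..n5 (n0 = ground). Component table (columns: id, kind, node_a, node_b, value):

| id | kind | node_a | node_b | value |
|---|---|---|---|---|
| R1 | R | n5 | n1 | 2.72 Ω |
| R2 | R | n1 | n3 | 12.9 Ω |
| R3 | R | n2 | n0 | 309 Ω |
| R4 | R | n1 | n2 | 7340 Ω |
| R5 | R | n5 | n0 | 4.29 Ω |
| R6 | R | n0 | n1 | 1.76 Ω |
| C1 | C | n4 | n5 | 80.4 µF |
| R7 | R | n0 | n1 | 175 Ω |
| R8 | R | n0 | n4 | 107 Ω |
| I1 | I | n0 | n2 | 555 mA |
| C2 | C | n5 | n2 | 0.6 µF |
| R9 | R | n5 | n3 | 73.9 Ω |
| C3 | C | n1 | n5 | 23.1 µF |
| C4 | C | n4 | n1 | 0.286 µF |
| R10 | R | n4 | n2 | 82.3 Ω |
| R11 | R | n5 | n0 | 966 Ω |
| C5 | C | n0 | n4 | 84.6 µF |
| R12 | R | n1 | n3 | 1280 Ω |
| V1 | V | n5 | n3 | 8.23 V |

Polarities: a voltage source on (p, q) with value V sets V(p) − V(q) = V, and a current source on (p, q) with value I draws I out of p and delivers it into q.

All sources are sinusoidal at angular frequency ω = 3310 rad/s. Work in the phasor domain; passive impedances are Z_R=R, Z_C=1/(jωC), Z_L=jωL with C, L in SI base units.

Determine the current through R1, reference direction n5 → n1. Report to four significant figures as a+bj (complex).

MNA unknowns: 5 node voltages V₁..V_5 plus 1 source current (V1)
R1: Y=0.3676+0.000j on G[5,1]
R2: Y=0.07752+0.000j on G[1,3]
R3: Y=0.003236+0.000j on G[2,0]
R4: Y=0.0001362+0.000j on G[1,2]
R5: Y=0.2331+0.000j on G[5,0]
R6: Y=0.5682+0.000j on G[0,1]
C1: Y=0.000+0.2661j on G[4,5]
R7: Y=0.005714+0.000j on G[0,1]
R8: Y=0.009346+0.000j on G[0,4]
I1: z[0]−=0.555, z[2]+=0.555
C2: Y=0.000+0.001986j on G[5,2]
R9: Y=0.01353+0.000j on G[5,3]
C3: Y=0.000+0.07646j on G[1,5]
C4: Y=0.000+0.0009467j on G[4,1]
R10: Y=0.01215+0.000j on G[4,2]
R11: Y=0.001035+0.000j on G[5,0]
C5: Y=0.000+0.2800j on G[0,4]
R12: Y=0.0007813+0.000j on G[1,3]
V1: row V5−V3=8.23, i_V1 at 5,3
solve → V1=-0.1328-0.04666j, V2=35.49-5.125j, V3=-7.147-0.3148j, V4=0.4489-0.9237j, V5=1.083-0.3148j
aux → i_V1=-0.6606-0.02099j

0.4469-0.09858j A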